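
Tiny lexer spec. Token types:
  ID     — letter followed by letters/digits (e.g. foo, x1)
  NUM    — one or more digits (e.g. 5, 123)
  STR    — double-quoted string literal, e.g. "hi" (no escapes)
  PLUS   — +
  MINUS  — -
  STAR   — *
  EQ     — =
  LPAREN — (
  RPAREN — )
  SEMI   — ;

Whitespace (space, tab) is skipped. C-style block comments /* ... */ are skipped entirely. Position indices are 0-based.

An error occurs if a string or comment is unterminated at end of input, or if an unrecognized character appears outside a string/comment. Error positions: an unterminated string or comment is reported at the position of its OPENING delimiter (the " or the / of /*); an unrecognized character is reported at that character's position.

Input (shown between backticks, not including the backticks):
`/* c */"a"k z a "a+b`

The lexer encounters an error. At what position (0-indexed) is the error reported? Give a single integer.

Answer: 16

Derivation:
pos=0: enter COMMENT mode (saw '/*')
exit COMMENT mode (now at pos=7)
pos=7: enter STRING mode
pos=7: emit STR "a" (now at pos=10)
pos=10: emit ID 'k' (now at pos=11)
pos=12: emit ID 'z' (now at pos=13)
pos=14: emit ID 'a' (now at pos=15)
pos=16: enter STRING mode
pos=16: ERROR — unterminated string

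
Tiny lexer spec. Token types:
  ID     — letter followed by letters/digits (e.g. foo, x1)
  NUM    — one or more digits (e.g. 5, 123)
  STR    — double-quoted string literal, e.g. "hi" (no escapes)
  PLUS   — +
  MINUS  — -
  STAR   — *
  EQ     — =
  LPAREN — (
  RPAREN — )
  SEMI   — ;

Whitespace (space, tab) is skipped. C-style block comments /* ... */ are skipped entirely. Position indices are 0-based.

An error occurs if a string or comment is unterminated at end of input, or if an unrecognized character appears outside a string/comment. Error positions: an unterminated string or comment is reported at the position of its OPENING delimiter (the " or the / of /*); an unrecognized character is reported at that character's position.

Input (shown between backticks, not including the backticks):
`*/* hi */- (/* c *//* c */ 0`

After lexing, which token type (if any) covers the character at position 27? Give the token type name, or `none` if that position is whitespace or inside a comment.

Answer: NUM

Derivation:
pos=0: emit STAR '*'
pos=1: enter COMMENT mode (saw '/*')
exit COMMENT mode (now at pos=9)
pos=9: emit MINUS '-'
pos=11: emit LPAREN '('
pos=12: enter COMMENT mode (saw '/*')
exit COMMENT mode (now at pos=19)
pos=19: enter COMMENT mode (saw '/*')
exit COMMENT mode (now at pos=26)
pos=27: emit NUM '0' (now at pos=28)
DONE. 4 tokens: [STAR, MINUS, LPAREN, NUM]
Position 27: char is '0' -> NUM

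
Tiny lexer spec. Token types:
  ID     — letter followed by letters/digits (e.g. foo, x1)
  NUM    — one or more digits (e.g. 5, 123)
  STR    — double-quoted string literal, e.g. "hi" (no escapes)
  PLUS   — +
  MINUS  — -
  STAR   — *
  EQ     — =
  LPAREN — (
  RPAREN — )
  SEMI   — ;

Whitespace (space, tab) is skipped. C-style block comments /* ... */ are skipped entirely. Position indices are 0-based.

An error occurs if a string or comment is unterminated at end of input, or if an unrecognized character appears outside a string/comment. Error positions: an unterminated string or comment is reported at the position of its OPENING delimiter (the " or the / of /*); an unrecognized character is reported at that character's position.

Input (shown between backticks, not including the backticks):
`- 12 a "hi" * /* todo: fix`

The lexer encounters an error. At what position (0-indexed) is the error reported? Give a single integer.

pos=0: emit MINUS '-'
pos=2: emit NUM '12' (now at pos=4)
pos=5: emit ID 'a' (now at pos=6)
pos=7: enter STRING mode
pos=7: emit STR "hi" (now at pos=11)
pos=12: emit STAR '*'
pos=14: enter COMMENT mode (saw '/*')
pos=14: ERROR — unterminated comment (reached EOF)

Answer: 14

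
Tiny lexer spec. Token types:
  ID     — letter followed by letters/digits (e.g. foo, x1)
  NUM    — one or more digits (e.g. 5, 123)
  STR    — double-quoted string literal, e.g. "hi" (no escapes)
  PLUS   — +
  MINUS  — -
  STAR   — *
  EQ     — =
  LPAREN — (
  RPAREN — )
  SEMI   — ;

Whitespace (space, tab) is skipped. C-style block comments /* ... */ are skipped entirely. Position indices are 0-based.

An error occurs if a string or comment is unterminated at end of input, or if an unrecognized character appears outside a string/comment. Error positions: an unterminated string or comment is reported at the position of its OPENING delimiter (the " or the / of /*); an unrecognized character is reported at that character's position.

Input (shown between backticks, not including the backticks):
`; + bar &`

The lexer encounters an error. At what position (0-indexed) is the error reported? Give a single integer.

Answer: 8

Derivation:
pos=0: emit SEMI ';'
pos=2: emit PLUS '+'
pos=4: emit ID 'bar' (now at pos=7)
pos=8: ERROR — unrecognized char '&'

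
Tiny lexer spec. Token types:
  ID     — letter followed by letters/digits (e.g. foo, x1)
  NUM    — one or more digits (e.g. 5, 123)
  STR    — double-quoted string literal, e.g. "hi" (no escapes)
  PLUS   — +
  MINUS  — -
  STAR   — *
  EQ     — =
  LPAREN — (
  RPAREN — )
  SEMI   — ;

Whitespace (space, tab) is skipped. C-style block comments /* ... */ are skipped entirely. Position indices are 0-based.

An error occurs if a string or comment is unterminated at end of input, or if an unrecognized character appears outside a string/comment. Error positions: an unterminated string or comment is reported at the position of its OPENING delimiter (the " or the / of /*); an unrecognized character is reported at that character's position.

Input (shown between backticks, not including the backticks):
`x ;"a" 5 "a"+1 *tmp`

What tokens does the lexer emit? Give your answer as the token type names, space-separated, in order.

Answer: ID SEMI STR NUM STR PLUS NUM STAR ID

Derivation:
pos=0: emit ID 'x' (now at pos=1)
pos=2: emit SEMI ';'
pos=3: enter STRING mode
pos=3: emit STR "a" (now at pos=6)
pos=7: emit NUM '5' (now at pos=8)
pos=9: enter STRING mode
pos=9: emit STR "a" (now at pos=12)
pos=12: emit PLUS '+'
pos=13: emit NUM '1' (now at pos=14)
pos=15: emit STAR '*'
pos=16: emit ID 'tmp' (now at pos=19)
DONE. 9 tokens: [ID, SEMI, STR, NUM, STR, PLUS, NUM, STAR, ID]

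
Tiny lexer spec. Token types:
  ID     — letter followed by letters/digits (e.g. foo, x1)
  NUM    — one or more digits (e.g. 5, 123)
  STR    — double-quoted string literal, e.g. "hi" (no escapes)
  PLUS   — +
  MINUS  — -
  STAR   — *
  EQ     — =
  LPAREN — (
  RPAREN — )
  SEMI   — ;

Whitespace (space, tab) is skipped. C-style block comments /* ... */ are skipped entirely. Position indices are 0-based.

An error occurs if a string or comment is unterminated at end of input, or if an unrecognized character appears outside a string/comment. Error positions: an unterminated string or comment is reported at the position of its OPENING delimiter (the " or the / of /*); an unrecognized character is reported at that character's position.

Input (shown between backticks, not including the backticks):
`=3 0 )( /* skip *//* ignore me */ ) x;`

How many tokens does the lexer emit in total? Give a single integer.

pos=0: emit EQ '='
pos=1: emit NUM '3' (now at pos=2)
pos=3: emit NUM '0' (now at pos=4)
pos=5: emit RPAREN ')'
pos=6: emit LPAREN '('
pos=8: enter COMMENT mode (saw '/*')
exit COMMENT mode (now at pos=18)
pos=18: enter COMMENT mode (saw '/*')
exit COMMENT mode (now at pos=33)
pos=34: emit RPAREN ')'
pos=36: emit ID 'x' (now at pos=37)
pos=37: emit SEMI ';'
DONE. 8 tokens: [EQ, NUM, NUM, RPAREN, LPAREN, RPAREN, ID, SEMI]

Answer: 8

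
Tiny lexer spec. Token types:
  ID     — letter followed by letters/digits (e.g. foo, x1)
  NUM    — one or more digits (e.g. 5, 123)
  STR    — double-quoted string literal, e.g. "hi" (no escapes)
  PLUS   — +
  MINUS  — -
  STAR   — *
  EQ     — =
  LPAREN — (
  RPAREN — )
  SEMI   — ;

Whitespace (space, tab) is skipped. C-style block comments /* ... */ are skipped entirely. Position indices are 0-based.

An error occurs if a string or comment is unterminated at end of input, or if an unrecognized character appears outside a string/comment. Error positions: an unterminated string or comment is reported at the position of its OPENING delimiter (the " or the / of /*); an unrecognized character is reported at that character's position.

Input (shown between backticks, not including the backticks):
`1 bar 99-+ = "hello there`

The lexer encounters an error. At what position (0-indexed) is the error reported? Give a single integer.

Answer: 13

Derivation:
pos=0: emit NUM '1' (now at pos=1)
pos=2: emit ID 'bar' (now at pos=5)
pos=6: emit NUM '99' (now at pos=8)
pos=8: emit MINUS '-'
pos=9: emit PLUS '+'
pos=11: emit EQ '='
pos=13: enter STRING mode
pos=13: ERROR — unterminated string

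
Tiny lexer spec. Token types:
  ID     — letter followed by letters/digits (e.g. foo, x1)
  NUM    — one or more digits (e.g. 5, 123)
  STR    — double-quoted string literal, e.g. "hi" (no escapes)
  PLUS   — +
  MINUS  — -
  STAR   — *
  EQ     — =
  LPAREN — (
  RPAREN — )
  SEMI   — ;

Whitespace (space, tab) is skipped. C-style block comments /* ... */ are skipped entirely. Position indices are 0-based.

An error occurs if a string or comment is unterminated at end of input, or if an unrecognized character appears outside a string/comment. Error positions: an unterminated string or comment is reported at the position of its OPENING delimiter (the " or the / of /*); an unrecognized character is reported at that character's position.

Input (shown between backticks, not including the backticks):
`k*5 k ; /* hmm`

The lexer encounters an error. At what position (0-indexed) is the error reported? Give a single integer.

pos=0: emit ID 'k' (now at pos=1)
pos=1: emit STAR '*'
pos=2: emit NUM '5' (now at pos=3)
pos=4: emit ID 'k' (now at pos=5)
pos=6: emit SEMI ';'
pos=8: enter COMMENT mode (saw '/*')
pos=8: ERROR — unterminated comment (reached EOF)

Answer: 8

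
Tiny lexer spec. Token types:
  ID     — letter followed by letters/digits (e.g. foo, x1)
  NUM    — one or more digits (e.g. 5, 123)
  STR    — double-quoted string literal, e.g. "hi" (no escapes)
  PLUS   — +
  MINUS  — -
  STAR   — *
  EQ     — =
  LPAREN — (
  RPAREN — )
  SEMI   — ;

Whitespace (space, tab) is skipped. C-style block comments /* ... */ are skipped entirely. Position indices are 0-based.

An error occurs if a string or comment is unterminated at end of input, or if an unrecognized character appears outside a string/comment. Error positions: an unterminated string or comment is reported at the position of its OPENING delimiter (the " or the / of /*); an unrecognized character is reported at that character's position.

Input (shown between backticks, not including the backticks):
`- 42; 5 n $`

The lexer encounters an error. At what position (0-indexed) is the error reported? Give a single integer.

pos=0: emit MINUS '-'
pos=2: emit NUM '42' (now at pos=4)
pos=4: emit SEMI ';'
pos=6: emit NUM '5' (now at pos=7)
pos=8: emit ID 'n' (now at pos=9)
pos=10: ERROR — unrecognized char '$'

Answer: 10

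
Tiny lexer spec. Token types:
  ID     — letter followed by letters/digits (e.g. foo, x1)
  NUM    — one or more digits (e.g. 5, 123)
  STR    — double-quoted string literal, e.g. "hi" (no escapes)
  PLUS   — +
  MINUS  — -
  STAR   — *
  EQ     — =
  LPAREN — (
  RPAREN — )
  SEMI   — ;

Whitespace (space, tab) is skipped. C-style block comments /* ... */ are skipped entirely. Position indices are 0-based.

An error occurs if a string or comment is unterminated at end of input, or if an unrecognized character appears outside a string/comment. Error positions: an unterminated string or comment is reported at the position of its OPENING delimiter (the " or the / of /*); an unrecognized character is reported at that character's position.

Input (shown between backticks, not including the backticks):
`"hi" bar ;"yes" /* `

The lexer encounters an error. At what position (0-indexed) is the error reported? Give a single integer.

pos=0: enter STRING mode
pos=0: emit STR "hi" (now at pos=4)
pos=5: emit ID 'bar' (now at pos=8)
pos=9: emit SEMI ';'
pos=10: enter STRING mode
pos=10: emit STR "yes" (now at pos=15)
pos=16: enter COMMENT mode (saw '/*')
pos=16: ERROR — unterminated comment (reached EOF)

Answer: 16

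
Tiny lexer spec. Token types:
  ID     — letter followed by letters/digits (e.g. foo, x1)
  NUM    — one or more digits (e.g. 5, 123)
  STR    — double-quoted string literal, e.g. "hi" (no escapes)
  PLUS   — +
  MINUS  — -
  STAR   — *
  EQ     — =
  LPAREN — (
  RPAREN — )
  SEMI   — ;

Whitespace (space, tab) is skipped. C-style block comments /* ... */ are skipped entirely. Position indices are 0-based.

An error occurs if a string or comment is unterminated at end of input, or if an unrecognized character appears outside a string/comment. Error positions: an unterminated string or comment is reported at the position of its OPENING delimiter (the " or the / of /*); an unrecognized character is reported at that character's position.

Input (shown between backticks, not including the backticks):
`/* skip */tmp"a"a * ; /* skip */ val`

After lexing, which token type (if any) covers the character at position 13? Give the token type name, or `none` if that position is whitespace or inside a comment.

pos=0: enter COMMENT mode (saw '/*')
exit COMMENT mode (now at pos=10)
pos=10: emit ID 'tmp' (now at pos=13)
pos=13: enter STRING mode
pos=13: emit STR "a" (now at pos=16)
pos=16: emit ID 'a' (now at pos=17)
pos=18: emit STAR '*'
pos=20: emit SEMI ';'
pos=22: enter COMMENT mode (saw '/*')
exit COMMENT mode (now at pos=32)
pos=33: emit ID 'val' (now at pos=36)
DONE. 6 tokens: [ID, STR, ID, STAR, SEMI, ID]
Position 13: char is '"' -> STR

Answer: STR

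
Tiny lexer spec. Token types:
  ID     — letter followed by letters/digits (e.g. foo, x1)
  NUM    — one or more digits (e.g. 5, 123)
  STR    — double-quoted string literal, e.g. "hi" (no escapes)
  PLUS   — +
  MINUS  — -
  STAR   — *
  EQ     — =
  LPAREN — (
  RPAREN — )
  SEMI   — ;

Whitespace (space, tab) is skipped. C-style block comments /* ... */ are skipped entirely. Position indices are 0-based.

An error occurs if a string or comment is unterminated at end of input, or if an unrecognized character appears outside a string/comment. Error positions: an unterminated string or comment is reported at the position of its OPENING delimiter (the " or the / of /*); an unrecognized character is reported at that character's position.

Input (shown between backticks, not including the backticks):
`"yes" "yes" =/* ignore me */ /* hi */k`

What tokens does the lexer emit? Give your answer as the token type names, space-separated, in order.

Answer: STR STR EQ ID

Derivation:
pos=0: enter STRING mode
pos=0: emit STR "yes" (now at pos=5)
pos=6: enter STRING mode
pos=6: emit STR "yes" (now at pos=11)
pos=12: emit EQ '='
pos=13: enter COMMENT mode (saw '/*')
exit COMMENT mode (now at pos=28)
pos=29: enter COMMENT mode (saw '/*')
exit COMMENT mode (now at pos=37)
pos=37: emit ID 'k' (now at pos=38)
DONE. 4 tokens: [STR, STR, EQ, ID]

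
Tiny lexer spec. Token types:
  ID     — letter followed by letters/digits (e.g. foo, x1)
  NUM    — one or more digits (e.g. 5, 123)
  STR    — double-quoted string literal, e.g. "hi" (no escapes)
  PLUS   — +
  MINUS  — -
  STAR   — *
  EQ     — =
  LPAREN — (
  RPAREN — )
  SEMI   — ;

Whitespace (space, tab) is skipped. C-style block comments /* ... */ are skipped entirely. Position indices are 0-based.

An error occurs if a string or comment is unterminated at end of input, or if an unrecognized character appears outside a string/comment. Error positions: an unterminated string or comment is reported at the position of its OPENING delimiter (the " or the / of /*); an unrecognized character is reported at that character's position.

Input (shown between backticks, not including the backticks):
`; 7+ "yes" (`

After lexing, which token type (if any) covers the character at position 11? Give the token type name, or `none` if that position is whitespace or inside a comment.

pos=0: emit SEMI ';'
pos=2: emit NUM '7' (now at pos=3)
pos=3: emit PLUS '+'
pos=5: enter STRING mode
pos=5: emit STR "yes" (now at pos=10)
pos=11: emit LPAREN '('
DONE. 5 tokens: [SEMI, NUM, PLUS, STR, LPAREN]
Position 11: char is '(' -> LPAREN

Answer: LPAREN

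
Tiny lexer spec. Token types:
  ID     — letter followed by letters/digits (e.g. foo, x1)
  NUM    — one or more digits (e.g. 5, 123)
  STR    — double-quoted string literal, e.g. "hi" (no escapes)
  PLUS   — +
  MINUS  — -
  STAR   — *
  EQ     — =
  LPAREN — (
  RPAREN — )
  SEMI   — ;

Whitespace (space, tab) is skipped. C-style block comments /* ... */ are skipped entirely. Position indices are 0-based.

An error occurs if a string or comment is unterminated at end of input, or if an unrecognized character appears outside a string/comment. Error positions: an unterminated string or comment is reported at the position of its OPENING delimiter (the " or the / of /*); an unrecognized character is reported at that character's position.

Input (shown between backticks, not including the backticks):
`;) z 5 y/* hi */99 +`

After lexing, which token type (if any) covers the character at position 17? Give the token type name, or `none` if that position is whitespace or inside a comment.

pos=0: emit SEMI ';'
pos=1: emit RPAREN ')'
pos=3: emit ID 'z' (now at pos=4)
pos=5: emit NUM '5' (now at pos=6)
pos=7: emit ID 'y' (now at pos=8)
pos=8: enter COMMENT mode (saw '/*')
exit COMMENT mode (now at pos=16)
pos=16: emit NUM '99' (now at pos=18)
pos=19: emit PLUS '+'
DONE. 7 tokens: [SEMI, RPAREN, ID, NUM, ID, NUM, PLUS]
Position 17: char is '9' -> NUM

Answer: NUM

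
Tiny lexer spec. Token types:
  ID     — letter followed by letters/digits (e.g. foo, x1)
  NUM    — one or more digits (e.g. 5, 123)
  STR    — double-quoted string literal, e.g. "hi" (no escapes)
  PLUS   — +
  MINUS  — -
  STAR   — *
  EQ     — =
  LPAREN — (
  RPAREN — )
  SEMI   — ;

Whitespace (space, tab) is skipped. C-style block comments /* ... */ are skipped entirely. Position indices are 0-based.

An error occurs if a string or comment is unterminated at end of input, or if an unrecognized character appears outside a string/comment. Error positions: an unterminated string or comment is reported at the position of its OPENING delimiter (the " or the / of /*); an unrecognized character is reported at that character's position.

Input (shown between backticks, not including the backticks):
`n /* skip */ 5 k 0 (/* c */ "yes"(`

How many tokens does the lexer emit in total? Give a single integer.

pos=0: emit ID 'n' (now at pos=1)
pos=2: enter COMMENT mode (saw '/*')
exit COMMENT mode (now at pos=12)
pos=13: emit NUM '5' (now at pos=14)
pos=15: emit ID 'k' (now at pos=16)
pos=17: emit NUM '0' (now at pos=18)
pos=19: emit LPAREN '('
pos=20: enter COMMENT mode (saw '/*')
exit COMMENT mode (now at pos=27)
pos=28: enter STRING mode
pos=28: emit STR "yes" (now at pos=33)
pos=33: emit LPAREN '('
DONE. 7 tokens: [ID, NUM, ID, NUM, LPAREN, STR, LPAREN]

Answer: 7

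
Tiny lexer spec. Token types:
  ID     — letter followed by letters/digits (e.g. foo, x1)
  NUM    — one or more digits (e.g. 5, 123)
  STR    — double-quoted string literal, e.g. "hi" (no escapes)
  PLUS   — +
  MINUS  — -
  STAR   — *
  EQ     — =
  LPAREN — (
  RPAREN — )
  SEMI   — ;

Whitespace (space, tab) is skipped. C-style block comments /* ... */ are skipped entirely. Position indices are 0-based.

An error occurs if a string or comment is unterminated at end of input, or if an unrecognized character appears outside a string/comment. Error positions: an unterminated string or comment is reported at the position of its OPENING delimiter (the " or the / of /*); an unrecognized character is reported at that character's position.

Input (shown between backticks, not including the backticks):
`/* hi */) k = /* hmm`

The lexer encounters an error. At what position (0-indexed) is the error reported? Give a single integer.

Answer: 14

Derivation:
pos=0: enter COMMENT mode (saw '/*')
exit COMMENT mode (now at pos=8)
pos=8: emit RPAREN ')'
pos=10: emit ID 'k' (now at pos=11)
pos=12: emit EQ '='
pos=14: enter COMMENT mode (saw '/*')
pos=14: ERROR — unterminated comment (reached EOF)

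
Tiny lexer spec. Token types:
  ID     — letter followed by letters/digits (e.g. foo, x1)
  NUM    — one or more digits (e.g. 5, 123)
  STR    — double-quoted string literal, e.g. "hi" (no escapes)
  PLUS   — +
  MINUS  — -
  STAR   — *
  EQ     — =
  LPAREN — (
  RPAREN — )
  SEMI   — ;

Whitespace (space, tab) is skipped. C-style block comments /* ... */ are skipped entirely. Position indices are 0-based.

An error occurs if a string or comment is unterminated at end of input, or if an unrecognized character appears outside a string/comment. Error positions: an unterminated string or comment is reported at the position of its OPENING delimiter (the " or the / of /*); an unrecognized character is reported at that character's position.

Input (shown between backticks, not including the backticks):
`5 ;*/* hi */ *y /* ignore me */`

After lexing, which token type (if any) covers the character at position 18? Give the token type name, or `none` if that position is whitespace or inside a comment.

pos=0: emit NUM '5' (now at pos=1)
pos=2: emit SEMI ';'
pos=3: emit STAR '*'
pos=4: enter COMMENT mode (saw '/*')
exit COMMENT mode (now at pos=12)
pos=13: emit STAR '*'
pos=14: emit ID 'y' (now at pos=15)
pos=16: enter COMMENT mode (saw '/*')
exit COMMENT mode (now at pos=31)
DONE. 5 tokens: [NUM, SEMI, STAR, STAR, ID]
Position 18: char is ' ' -> none

Answer: none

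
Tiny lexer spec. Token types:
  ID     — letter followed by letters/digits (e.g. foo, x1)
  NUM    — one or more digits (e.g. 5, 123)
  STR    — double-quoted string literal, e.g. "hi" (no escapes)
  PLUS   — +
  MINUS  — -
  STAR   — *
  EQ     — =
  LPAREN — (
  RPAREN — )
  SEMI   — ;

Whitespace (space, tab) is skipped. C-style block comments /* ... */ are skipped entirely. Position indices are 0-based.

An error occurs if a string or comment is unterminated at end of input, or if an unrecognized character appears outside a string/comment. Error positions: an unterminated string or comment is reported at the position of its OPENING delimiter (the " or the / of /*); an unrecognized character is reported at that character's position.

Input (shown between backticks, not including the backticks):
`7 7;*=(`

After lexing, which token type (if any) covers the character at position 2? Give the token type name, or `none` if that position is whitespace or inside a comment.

Answer: NUM

Derivation:
pos=0: emit NUM '7' (now at pos=1)
pos=2: emit NUM '7' (now at pos=3)
pos=3: emit SEMI ';'
pos=4: emit STAR '*'
pos=5: emit EQ '='
pos=6: emit LPAREN '('
DONE. 6 tokens: [NUM, NUM, SEMI, STAR, EQ, LPAREN]
Position 2: char is '7' -> NUM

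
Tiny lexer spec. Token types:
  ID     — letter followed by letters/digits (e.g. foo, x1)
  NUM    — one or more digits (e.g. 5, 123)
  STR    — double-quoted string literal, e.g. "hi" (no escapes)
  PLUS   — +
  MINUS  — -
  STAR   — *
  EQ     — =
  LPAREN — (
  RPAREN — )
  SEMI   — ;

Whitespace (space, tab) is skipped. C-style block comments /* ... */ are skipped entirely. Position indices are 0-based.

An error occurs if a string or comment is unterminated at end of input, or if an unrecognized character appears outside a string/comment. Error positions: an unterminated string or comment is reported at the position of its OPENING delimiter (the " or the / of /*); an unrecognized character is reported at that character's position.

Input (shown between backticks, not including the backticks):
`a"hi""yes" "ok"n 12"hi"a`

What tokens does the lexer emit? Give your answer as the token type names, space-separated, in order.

pos=0: emit ID 'a' (now at pos=1)
pos=1: enter STRING mode
pos=1: emit STR "hi" (now at pos=5)
pos=5: enter STRING mode
pos=5: emit STR "yes" (now at pos=10)
pos=11: enter STRING mode
pos=11: emit STR "ok" (now at pos=15)
pos=15: emit ID 'n' (now at pos=16)
pos=17: emit NUM '12' (now at pos=19)
pos=19: enter STRING mode
pos=19: emit STR "hi" (now at pos=23)
pos=23: emit ID 'a' (now at pos=24)
DONE. 8 tokens: [ID, STR, STR, STR, ID, NUM, STR, ID]

Answer: ID STR STR STR ID NUM STR ID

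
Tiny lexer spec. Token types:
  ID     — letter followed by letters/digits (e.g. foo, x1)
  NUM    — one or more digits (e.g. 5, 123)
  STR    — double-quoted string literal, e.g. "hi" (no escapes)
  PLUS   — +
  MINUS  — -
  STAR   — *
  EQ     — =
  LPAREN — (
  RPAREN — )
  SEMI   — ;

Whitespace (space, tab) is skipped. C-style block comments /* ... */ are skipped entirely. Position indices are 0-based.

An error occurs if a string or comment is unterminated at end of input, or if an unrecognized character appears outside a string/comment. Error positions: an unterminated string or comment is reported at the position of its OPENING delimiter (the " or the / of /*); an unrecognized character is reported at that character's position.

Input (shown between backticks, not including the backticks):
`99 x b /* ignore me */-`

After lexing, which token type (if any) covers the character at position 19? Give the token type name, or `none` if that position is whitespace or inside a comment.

pos=0: emit NUM '99' (now at pos=2)
pos=3: emit ID 'x' (now at pos=4)
pos=5: emit ID 'b' (now at pos=6)
pos=7: enter COMMENT mode (saw '/*')
exit COMMENT mode (now at pos=22)
pos=22: emit MINUS '-'
DONE. 4 tokens: [NUM, ID, ID, MINUS]
Position 19: char is ' ' -> none

Answer: none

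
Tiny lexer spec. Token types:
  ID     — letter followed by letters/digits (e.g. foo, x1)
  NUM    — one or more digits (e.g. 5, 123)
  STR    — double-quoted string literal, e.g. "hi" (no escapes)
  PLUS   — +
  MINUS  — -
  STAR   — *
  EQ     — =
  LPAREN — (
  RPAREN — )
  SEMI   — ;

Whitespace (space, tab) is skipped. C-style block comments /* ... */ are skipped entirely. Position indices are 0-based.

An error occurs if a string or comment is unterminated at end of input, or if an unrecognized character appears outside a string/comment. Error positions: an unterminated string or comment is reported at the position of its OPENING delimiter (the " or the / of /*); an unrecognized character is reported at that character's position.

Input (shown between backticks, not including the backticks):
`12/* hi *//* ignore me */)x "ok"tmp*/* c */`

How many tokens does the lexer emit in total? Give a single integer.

Answer: 6

Derivation:
pos=0: emit NUM '12' (now at pos=2)
pos=2: enter COMMENT mode (saw '/*')
exit COMMENT mode (now at pos=10)
pos=10: enter COMMENT mode (saw '/*')
exit COMMENT mode (now at pos=25)
pos=25: emit RPAREN ')'
pos=26: emit ID 'x' (now at pos=27)
pos=28: enter STRING mode
pos=28: emit STR "ok" (now at pos=32)
pos=32: emit ID 'tmp' (now at pos=35)
pos=35: emit STAR '*'
pos=36: enter COMMENT mode (saw '/*')
exit COMMENT mode (now at pos=43)
DONE. 6 tokens: [NUM, RPAREN, ID, STR, ID, STAR]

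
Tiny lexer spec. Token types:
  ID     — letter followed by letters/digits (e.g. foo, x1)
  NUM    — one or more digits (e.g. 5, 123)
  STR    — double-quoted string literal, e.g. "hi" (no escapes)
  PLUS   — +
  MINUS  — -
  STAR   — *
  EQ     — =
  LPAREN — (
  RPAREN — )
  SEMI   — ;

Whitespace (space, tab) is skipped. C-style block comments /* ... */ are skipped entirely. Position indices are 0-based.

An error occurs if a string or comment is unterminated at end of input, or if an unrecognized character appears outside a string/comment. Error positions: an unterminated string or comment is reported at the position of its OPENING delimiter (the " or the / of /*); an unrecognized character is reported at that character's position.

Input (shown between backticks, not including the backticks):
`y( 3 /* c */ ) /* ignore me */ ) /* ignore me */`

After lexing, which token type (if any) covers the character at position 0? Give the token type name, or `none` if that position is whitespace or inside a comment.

pos=0: emit ID 'y' (now at pos=1)
pos=1: emit LPAREN '('
pos=3: emit NUM '3' (now at pos=4)
pos=5: enter COMMENT mode (saw '/*')
exit COMMENT mode (now at pos=12)
pos=13: emit RPAREN ')'
pos=15: enter COMMENT mode (saw '/*')
exit COMMENT mode (now at pos=30)
pos=31: emit RPAREN ')'
pos=33: enter COMMENT mode (saw '/*')
exit COMMENT mode (now at pos=48)
DONE. 5 tokens: [ID, LPAREN, NUM, RPAREN, RPAREN]
Position 0: char is 'y' -> ID

Answer: ID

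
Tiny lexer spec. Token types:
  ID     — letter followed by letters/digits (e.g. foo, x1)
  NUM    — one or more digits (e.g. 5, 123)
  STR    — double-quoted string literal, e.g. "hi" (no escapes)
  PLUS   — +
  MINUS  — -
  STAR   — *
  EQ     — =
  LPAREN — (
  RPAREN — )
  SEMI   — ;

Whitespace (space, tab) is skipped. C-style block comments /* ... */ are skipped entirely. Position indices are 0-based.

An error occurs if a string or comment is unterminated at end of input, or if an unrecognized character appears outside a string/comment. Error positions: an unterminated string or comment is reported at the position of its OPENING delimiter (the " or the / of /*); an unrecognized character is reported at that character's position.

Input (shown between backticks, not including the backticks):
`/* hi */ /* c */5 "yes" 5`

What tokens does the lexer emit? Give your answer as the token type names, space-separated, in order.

pos=0: enter COMMENT mode (saw '/*')
exit COMMENT mode (now at pos=8)
pos=9: enter COMMENT mode (saw '/*')
exit COMMENT mode (now at pos=16)
pos=16: emit NUM '5' (now at pos=17)
pos=18: enter STRING mode
pos=18: emit STR "yes" (now at pos=23)
pos=24: emit NUM '5' (now at pos=25)
DONE. 3 tokens: [NUM, STR, NUM]

Answer: NUM STR NUM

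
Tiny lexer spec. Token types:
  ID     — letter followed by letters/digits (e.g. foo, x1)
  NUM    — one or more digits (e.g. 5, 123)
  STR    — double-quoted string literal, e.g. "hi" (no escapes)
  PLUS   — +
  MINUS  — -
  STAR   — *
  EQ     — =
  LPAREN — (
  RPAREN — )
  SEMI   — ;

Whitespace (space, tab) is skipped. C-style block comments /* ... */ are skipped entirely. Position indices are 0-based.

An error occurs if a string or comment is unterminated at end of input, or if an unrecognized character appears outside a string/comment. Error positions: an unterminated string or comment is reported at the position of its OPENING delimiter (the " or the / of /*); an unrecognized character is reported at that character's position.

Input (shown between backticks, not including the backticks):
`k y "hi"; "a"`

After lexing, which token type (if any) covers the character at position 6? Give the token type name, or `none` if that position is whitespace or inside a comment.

Answer: STR

Derivation:
pos=0: emit ID 'k' (now at pos=1)
pos=2: emit ID 'y' (now at pos=3)
pos=4: enter STRING mode
pos=4: emit STR "hi" (now at pos=8)
pos=8: emit SEMI ';'
pos=10: enter STRING mode
pos=10: emit STR "a" (now at pos=13)
DONE. 5 tokens: [ID, ID, STR, SEMI, STR]
Position 6: char is 'i' -> STR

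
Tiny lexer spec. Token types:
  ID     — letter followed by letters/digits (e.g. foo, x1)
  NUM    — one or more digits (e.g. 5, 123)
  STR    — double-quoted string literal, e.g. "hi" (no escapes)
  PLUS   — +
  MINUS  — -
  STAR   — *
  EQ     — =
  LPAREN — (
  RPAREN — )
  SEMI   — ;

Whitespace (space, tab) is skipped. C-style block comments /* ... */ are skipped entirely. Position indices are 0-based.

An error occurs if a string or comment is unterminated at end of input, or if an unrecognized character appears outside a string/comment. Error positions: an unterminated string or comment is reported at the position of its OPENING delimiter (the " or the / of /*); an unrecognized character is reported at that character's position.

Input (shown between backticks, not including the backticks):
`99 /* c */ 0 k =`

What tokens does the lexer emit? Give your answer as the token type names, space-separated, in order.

pos=0: emit NUM '99' (now at pos=2)
pos=3: enter COMMENT mode (saw '/*')
exit COMMENT mode (now at pos=10)
pos=11: emit NUM '0' (now at pos=12)
pos=13: emit ID 'k' (now at pos=14)
pos=15: emit EQ '='
DONE. 4 tokens: [NUM, NUM, ID, EQ]

Answer: NUM NUM ID EQ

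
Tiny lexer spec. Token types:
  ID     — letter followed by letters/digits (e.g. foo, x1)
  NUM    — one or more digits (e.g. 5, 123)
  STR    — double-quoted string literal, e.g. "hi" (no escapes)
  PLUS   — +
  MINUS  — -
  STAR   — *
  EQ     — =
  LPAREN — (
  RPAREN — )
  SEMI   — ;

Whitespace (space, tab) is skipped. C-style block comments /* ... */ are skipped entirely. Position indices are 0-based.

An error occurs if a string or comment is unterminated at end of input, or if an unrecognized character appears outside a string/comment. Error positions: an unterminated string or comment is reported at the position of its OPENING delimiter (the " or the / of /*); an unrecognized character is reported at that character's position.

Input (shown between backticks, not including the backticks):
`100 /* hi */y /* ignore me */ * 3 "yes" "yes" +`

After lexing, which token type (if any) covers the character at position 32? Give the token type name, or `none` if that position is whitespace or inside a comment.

pos=0: emit NUM '100' (now at pos=3)
pos=4: enter COMMENT mode (saw '/*')
exit COMMENT mode (now at pos=12)
pos=12: emit ID 'y' (now at pos=13)
pos=14: enter COMMENT mode (saw '/*')
exit COMMENT mode (now at pos=29)
pos=30: emit STAR '*'
pos=32: emit NUM '3' (now at pos=33)
pos=34: enter STRING mode
pos=34: emit STR "yes" (now at pos=39)
pos=40: enter STRING mode
pos=40: emit STR "yes" (now at pos=45)
pos=46: emit PLUS '+'
DONE. 7 tokens: [NUM, ID, STAR, NUM, STR, STR, PLUS]
Position 32: char is '3' -> NUM

Answer: NUM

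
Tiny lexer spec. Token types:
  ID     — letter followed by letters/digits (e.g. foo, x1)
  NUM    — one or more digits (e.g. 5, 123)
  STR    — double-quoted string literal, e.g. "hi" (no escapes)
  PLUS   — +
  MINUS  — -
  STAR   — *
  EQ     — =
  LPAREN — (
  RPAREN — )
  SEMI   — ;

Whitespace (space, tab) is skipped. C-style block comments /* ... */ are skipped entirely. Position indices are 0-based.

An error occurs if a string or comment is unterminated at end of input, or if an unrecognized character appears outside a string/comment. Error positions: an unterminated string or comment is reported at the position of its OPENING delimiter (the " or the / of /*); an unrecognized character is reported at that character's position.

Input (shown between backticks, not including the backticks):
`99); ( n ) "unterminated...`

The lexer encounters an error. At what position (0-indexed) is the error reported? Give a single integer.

pos=0: emit NUM '99' (now at pos=2)
pos=2: emit RPAREN ')'
pos=3: emit SEMI ';'
pos=5: emit LPAREN '('
pos=7: emit ID 'n' (now at pos=8)
pos=9: emit RPAREN ')'
pos=11: enter STRING mode
pos=11: ERROR — unterminated string

Answer: 11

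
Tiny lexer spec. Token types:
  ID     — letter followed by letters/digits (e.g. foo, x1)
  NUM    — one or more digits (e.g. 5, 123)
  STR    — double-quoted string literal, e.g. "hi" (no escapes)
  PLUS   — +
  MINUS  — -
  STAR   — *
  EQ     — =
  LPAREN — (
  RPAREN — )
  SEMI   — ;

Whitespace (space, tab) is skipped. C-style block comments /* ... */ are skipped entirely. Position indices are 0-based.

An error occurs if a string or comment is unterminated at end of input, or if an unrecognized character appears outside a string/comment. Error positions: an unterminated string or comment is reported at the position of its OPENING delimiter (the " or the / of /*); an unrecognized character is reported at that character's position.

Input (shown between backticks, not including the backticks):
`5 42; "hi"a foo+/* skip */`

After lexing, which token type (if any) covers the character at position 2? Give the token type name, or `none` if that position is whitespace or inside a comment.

Answer: NUM

Derivation:
pos=0: emit NUM '5' (now at pos=1)
pos=2: emit NUM '42' (now at pos=4)
pos=4: emit SEMI ';'
pos=6: enter STRING mode
pos=6: emit STR "hi" (now at pos=10)
pos=10: emit ID 'a' (now at pos=11)
pos=12: emit ID 'foo' (now at pos=15)
pos=15: emit PLUS '+'
pos=16: enter COMMENT mode (saw '/*')
exit COMMENT mode (now at pos=26)
DONE. 7 tokens: [NUM, NUM, SEMI, STR, ID, ID, PLUS]
Position 2: char is '4' -> NUM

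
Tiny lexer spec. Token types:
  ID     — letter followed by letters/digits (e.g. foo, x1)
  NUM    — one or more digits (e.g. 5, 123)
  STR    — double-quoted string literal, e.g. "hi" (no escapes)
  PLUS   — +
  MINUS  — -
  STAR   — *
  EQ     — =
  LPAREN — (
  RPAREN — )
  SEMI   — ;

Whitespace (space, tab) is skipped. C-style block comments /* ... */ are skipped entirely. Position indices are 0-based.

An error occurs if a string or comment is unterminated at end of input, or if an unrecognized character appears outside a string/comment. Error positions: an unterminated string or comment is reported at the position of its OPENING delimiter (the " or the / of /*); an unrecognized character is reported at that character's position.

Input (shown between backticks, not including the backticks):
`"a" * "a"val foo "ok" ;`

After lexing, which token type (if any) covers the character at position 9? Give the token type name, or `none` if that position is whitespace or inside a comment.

pos=0: enter STRING mode
pos=0: emit STR "a" (now at pos=3)
pos=4: emit STAR '*'
pos=6: enter STRING mode
pos=6: emit STR "a" (now at pos=9)
pos=9: emit ID 'val' (now at pos=12)
pos=13: emit ID 'foo' (now at pos=16)
pos=17: enter STRING mode
pos=17: emit STR "ok" (now at pos=21)
pos=22: emit SEMI ';'
DONE. 7 tokens: [STR, STAR, STR, ID, ID, STR, SEMI]
Position 9: char is 'v' -> ID

Answer: ID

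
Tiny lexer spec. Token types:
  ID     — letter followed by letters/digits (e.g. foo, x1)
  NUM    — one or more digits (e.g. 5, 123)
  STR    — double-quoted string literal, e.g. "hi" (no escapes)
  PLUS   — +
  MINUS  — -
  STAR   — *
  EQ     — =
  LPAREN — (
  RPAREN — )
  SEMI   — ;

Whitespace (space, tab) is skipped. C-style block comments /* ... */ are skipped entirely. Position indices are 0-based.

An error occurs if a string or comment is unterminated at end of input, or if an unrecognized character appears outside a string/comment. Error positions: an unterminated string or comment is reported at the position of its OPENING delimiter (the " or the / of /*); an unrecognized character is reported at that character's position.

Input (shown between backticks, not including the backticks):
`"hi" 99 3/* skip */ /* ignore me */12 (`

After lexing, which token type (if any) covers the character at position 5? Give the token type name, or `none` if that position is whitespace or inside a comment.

Answer: NUM

Derivation:
pos=0: enter STRING mode
pos=0: emit STR "hi" (now at pos=4)
pos=5: emit NUM '99' (now at pos=7)
pos=8: emit NUM '3' (now at pos=9)
pos=9: enter COMMENT mode (saw '/*')
exit COMMENT mode (now at pos=19)
pos=20: enter COMMENT mode (saw '/*')
exit COMMENT mode (now at pos=35)
pos=35: emit NUM '12' (now at pos=37)
pos=38: emit LPAREN '('
DONE. 5 tokens: [STR, NUM, NUM, NUM, LPAREN]
Position 5: char is '9' -> NUM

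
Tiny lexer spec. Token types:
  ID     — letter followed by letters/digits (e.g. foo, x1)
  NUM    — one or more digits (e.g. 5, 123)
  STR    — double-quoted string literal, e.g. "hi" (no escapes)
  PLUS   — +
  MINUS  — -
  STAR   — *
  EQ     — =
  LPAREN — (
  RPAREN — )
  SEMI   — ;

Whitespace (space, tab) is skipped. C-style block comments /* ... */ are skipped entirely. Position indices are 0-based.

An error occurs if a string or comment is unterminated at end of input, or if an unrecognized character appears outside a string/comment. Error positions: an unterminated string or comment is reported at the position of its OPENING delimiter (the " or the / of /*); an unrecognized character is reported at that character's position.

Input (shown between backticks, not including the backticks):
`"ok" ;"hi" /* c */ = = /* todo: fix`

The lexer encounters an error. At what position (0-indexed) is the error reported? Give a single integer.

Answer: 23

Derivation:
pos=0: enter STRING mode
pos=0: emit STR "ok" (now at pos=4)
pos=5: emit SEMI ';'
pos=6: enter STRING mode
pos=6: emit STR "hi" (now at pos=10)
pos=11: enter COMMENT mode (saw '/*')
exit COMMENT mode (now at pos=18)
pos=19: emit EQ '='
pos=21: emit EQ '='
pos=23: enter COMMENT mode (saw '/*')
pos=23: ERROR — unterminated comment (reached EOF)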